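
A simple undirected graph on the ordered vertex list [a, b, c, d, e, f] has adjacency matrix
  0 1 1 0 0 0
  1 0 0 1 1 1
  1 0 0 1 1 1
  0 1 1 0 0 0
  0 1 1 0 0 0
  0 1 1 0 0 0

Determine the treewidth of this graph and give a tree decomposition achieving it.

Treewidth 2.
One optimal decomposition is:
Bags: B1 = {a, b, c}  B2 = {b, c, d}  B3 = {b, c, f}  B4 = {b, c, e}
Tree: B1–B2, B2–B3, B3–B4

Each bag holds 3 vertices, so the decomposition has width 2, which upper-bounds the treewidth. For the lower bound, G contains the cycle c–a–b–d–c, so G is not a forest; only forests have treewidth ≤ 1, hence tw(G) ≥ 2. Therefore the treewidth is 2.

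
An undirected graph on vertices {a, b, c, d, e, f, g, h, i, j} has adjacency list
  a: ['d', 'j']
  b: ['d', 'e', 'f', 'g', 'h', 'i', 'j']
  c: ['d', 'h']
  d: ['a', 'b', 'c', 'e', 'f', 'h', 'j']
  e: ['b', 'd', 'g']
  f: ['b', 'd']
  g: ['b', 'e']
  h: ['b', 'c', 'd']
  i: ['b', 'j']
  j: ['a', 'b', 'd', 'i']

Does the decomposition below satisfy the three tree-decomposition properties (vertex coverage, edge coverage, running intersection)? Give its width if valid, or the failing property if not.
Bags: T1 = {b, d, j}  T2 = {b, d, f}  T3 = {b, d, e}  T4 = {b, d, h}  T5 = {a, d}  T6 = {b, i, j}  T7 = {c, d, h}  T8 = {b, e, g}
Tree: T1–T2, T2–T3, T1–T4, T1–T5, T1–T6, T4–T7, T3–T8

No — edge (j,a) lies in no bag.

A tree decomposition must satisfy three properties: every vertex lies in some bag; for every edge, both endpoints lie together in some bag; and for every vertex, the bags containing it form a connected subtree. Here edge (j,a) lies in no bag, so the decomposition is invalid.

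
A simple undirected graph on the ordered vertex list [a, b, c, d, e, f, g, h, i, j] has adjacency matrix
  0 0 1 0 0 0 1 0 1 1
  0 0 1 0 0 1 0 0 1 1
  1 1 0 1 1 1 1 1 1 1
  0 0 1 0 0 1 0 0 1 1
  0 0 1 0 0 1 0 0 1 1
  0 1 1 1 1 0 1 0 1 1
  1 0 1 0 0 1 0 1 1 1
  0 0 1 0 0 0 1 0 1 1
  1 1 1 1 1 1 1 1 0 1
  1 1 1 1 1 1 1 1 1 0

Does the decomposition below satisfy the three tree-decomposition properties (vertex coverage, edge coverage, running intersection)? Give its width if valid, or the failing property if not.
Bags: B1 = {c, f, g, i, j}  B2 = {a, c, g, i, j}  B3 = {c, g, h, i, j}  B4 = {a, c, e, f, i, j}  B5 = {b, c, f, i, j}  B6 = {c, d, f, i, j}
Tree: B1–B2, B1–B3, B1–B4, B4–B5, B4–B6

A tree decomposition must satisfy three properties: every vertex lies in some bag; for every edge, both endpoints lie together in some bag; and for every vertex, the bags containing it form a connected subtree. Here bags containing vertex a are not connected in the tree, so the decomposition is invalid.

No — bags containing vertex a are not connected in the tree.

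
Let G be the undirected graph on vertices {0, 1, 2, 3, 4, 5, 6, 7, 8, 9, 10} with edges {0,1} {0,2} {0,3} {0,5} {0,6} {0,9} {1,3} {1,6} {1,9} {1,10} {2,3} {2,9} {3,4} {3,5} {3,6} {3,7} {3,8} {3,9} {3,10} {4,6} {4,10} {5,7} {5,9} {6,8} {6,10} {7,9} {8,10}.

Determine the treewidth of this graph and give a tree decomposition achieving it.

Each bag holds 4 vertices, so the decomposition has width 3, which upper-bounds the treewidth. Conversely, {0, 1, 3, 9} is a clique of size 4, and the vertices of any clique must share a bag in every tree decomposition; so some bag has ≥ 4 vertices and tw(G) ≥ 3. Combining the bounds, tw(G) = 3.

Treewidth 3.
One such decomposition:
Bags: B1 = {0, 1, 3, 9}  B2 = {0, 1, 3, 6}  B3 = {0, 3, 5, 9}  B4 = {3, 5, 7, 9}  B5 = {0, 2, 3, 9}  B6 = {1, 3, 6, 10}  B7 = {3, 4, 6, 10}  B8 = {3, 6, 8, 10}
Tree: B1–B2, B1–B3, B3–B4, B1–B5, B2–B6, B6–B7, B7–B8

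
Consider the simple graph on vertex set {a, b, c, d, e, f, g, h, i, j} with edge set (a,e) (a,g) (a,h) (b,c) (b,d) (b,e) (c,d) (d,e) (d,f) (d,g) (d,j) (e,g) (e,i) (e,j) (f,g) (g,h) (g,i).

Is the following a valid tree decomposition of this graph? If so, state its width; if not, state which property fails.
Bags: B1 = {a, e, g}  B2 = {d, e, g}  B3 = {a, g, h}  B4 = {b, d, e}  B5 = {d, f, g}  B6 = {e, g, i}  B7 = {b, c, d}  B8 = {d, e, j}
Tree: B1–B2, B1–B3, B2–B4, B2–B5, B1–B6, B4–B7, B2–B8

Yes; width 2.

Vertex coverage: the bags together contain {a, b, c, d, e, f, g, h, i, j}, the full vertex set. Edge coverage: each edge of G has both endpoints in at least one bag. Running intersection: for every vertex, the bags containing it form a connected subtree. All three properties hold, so this is a valid tree decomposition of width max|bag| − 1 = 2, and hence tw(G) ≤ 2.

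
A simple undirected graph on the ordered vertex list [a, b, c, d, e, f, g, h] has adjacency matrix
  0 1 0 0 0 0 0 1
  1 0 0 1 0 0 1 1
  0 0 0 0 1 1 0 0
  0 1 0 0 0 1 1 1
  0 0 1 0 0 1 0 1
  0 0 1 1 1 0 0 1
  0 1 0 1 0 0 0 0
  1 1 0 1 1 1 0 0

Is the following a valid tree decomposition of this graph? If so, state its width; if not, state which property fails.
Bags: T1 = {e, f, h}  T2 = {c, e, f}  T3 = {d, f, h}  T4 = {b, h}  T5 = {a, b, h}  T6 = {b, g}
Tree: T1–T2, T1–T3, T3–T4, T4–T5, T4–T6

No — edge (d,b) lies in no bag.

A tree decomposition must satisfy three properties: every vertex lies in some bag; for every edge, both endpoints lie together in some bag; and for every vertex, the bags containing it form a connected subtree. Here edge (d,b) lies in no bag, so the decomposition is invalid.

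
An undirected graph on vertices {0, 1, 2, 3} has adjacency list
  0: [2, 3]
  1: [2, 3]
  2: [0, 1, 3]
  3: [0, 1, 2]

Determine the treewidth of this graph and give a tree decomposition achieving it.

The largest bag has 3 vertices, giving width 2; this decomposition certifies tw(G) ≤ 2. For the lower bound, the 3 vertices {0, 2, 3} are pairwise adjacent, and any tree decomposition puts a clique entirely inside one bag — forcing width ≥ 2. Combining the bounds, tw(G) = 2.

Treewidth 2.
One optimal decomposition is:
Bags: B1 = {0, 2, 3}  B2 = {1, 2, 3}
Tree: B1–B2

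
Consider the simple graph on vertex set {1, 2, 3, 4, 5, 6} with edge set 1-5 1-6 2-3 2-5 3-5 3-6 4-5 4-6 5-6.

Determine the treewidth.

2

A width-2 tree decomposition is:
Bags: B1 = {3, 5, 6}  B2 = {4, 5, 6}  B3 = {1, 5, 6}  B4 = {2, 3, 5}
Tree: B1–B2, B2–B3, B1–B4
Every bag has size at most 3, so the width is 3 − 1 = 2 and tw(G) ≤ 2. For the lower bound, the 3 vertices {2, 3, 5} are pairwise adjacent, and any tree decomposition puts a clique entirely inside one bag — forcing width ≥ 2. The upper and lower bounds meet at 2, so that is the treewidth.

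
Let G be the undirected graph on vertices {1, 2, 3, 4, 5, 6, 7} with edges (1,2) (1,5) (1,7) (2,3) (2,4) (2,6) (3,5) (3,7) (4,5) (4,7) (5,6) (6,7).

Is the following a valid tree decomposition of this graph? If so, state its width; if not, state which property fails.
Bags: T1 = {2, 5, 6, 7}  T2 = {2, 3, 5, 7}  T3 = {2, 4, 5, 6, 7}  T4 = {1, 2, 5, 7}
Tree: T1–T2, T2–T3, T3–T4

No — bags containing vertex 6 are not connected in the tree.

A tree decomposition must satisfy three properties: every vertex lies in some bag; for every edge, both endpoints lie together in some bag; and for every vertex, the bags containing it form a connected subtree. Here bags containing vertex 6 are not connected in the tree, so the decomposition is invalid.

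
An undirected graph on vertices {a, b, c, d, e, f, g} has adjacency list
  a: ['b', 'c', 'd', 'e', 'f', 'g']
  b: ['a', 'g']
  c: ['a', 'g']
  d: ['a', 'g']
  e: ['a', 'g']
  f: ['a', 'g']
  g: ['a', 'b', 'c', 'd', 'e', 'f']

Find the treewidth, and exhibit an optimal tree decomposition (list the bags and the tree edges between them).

The largest bag has 3 vertices, giving width 2; this decomposition certifies tw(G) ≤ 2. For the lower bound, the 3 vertices {a, d, g} are pairwise adjacent, and any tree decomposition puts a clique entirely inside one bag — forcing width ≥ 2. The upper and lower bounds meet at 2, so that is the treewidth.

Treewidth 2.
Bags: B1 = {a, f, g}  B2 = {a, c, g}  B3 = {a, b, g}  B4 = {a, d, g}  B5 = {a, e, g}
Tree: B1–B2, B2–B3, B2–B4, B1–B5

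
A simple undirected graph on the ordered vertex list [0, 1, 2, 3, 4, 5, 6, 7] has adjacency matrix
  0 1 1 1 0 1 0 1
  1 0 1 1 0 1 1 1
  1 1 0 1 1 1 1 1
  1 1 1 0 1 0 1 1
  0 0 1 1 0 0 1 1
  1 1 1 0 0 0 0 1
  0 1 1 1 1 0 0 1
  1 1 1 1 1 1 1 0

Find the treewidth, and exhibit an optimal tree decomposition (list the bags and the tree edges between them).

Treewidth 4.
One optimal decomposition is:
Bags: B1 = {1, 2, 3, 6, 7}  B2 = {0, 1, 2, 3, 7}  B3 = {0, 1, 2, 5, 7}  B4 = {2, 3, 4, 6, 7}
Tree: B1–B2, B2–B3, B1–B4

The largest bag has 5 vertices, giving width 4; this decomposition certifies tw(G) ≤ 4. For the lower bound, the 5 vertices {0, 1, 2, 3, 7} are pairwise adjacent, and any tree decomposition puts a clique entirely inside one bag — forcing width ≥ 4. Hence tw(G) = 4 exactly.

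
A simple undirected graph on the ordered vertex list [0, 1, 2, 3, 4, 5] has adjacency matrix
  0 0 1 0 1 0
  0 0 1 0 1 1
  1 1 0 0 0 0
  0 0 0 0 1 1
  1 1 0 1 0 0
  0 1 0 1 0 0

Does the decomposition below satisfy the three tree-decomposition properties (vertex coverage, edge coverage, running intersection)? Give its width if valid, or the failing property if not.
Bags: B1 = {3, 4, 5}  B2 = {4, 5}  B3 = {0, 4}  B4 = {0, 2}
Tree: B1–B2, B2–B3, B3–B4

No — vertex 1 appears in no bag.

A tree decomposition must satisfy three properties: every vertex lies in some bag; for every edge, both endpoints lie together in some bag; and for every vertex, the bags containing it form a connected subtree. Here vertex 1 appears in no bag, so the decomposition is invalid.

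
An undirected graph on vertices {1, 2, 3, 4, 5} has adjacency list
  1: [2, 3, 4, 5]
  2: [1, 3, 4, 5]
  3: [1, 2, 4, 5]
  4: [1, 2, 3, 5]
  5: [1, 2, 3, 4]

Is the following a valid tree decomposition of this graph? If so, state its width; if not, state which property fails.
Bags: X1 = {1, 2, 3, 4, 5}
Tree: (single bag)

Every vertex of G appears in some bag (union = {1, 2, 3, 4, 5}); every edge is covered by a bag; and for each vertex v the set of bags containing v is connected in the bag tree. The decomposition is therefore valid. The largest bag has 5 vertices, so the width is 4.

Yes; width 4.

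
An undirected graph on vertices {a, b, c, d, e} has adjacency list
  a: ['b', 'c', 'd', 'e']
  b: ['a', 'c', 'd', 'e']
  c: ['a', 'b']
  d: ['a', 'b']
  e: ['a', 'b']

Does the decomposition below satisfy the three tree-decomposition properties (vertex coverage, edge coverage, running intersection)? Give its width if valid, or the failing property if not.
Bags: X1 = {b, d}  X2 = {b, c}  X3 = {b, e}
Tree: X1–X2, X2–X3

A tree decomposition must satisfy three properties: every vertex lies in some bag; for every edge, both endpoints lie together in some bag; and for every vertex, the bags containing it form a connected subtree. Here vertex a appears in no bag, so the decomposition is invalid.

No — vertex a appears in no bag.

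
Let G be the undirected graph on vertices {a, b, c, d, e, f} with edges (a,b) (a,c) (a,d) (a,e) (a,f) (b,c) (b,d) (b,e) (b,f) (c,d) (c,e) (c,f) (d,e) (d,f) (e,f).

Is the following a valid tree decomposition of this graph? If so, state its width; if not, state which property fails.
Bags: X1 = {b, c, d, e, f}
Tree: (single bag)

A tree decomposition must satisfy three properties: every vertex lies in some bag; for every edge, both endpoints lie together in some bag; and for every vertex, the bags containing it form a connected subtree. Here vertex a appears in no bag, so the decomposition is invalid.

No — vertex a appears in no bag.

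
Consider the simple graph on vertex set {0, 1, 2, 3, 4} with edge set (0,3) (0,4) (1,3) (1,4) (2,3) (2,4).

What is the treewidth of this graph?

A width-2 tree decomposition is:
Bags: B1 = {2, 3, 4}  B2 = {1, 3, 4}  B3 = {0, 3, 4}
Tree: B1–B2, B2–B3
Each bag holds 3 vertices, so the decomposition has width 2, which upper-bounds the treewidth. Since 3–2–4–1–3 is a cycle in G, G is not acyclic. Forests are exactly the graphs of treewidth ≤ 1, so tw(G) ≥ 2. The upper and lower bounds meet at 2, so that is the treewidth.

2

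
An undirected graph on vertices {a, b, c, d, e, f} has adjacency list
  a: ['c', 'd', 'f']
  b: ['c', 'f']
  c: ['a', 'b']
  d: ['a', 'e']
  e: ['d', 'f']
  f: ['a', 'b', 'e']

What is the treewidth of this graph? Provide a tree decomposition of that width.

The largest bag has 3 vertices, giving width 2; this decomposition certifies tw(G) ≤ 2. The edges d–e–f–a–d form a cycle, so G is not a tree and its treewidth is at least 2. Therefore the treewidth is 2.

Treewidth 2.
One optimal decomposition is:
Bags: B1 = {a, d, e}  B2 = {a, e, f}  B3 = {a, c, f}  B4 = {b, c, f}
Tree: B1–B2, B2–B3, B3–B4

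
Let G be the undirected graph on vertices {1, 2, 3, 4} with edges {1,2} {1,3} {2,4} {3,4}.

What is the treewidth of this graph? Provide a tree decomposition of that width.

Each bag holds 3 vertices, so the decomposition has width 2, which upper-bounds the treewidth. The edges 3–1–2–4–3 form a cycle, so G is not a tree and its treewidth is at least 2. Therefore the treewidth is 2.

Treewidth 2.
One optimal decomposition is:
Bags: B1 = {1, 2, 3}  B2 = {2, 3, 4}
Tree: B1–B2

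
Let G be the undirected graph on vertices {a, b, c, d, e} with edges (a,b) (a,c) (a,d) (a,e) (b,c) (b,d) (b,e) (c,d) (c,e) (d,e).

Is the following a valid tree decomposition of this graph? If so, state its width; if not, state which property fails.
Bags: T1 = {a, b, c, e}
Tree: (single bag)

No — vertex d appears in no bag.

A tree decomposition must satisfy three properties: every vertex lies in some bag; for every edge, both endpoints lie together in some bag; and for every vertex, the bags containing it form a connected subtree. Here vertex d appears in no bag, so the decomposition is invalid.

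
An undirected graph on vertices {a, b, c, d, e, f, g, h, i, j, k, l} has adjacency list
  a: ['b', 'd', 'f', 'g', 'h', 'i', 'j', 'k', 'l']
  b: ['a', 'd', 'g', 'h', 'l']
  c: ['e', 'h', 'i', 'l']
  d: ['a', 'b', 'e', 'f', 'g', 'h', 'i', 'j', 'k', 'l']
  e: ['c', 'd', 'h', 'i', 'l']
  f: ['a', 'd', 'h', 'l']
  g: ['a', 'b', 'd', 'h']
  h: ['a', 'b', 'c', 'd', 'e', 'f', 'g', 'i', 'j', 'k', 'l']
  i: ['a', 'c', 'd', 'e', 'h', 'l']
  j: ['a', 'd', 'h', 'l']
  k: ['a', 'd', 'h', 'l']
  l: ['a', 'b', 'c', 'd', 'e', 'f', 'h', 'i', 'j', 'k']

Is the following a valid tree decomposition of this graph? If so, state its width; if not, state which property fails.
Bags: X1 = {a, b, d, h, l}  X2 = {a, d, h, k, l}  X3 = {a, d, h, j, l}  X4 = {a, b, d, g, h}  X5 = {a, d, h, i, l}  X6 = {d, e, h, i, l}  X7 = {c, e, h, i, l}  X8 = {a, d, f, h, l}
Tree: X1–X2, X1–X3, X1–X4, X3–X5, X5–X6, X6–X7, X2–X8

Every vertex of G appears in some bag (union = {a, b, c, d, e, f, g, h, i, j, k, l}); every edge is covered by a bag; and for each vertex v the set of bags containing v is connected in the bag tree. The decomposition is therefore valid. The largest bag has 5 vertices, so the width is 4.

Yes; width 4.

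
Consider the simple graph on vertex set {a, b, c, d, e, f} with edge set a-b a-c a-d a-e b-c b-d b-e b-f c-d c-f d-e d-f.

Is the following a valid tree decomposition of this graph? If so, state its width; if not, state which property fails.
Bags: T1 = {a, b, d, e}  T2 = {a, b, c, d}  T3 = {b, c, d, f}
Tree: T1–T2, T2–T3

Yes; width 3.

Every vertex of G appears in some bag (union = {a, b, c, d, e, f}); every edge is covered by a bag; and for each vertex v the set of bags containing v is connected in the bag tree. The decomposition is therefore valid. The largest bag has 4 vertices, so the width is 3.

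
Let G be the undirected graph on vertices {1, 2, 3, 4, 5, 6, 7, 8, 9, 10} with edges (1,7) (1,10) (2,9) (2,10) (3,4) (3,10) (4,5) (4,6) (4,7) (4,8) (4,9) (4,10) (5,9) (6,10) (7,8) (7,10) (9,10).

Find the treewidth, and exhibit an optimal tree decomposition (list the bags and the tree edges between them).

Every bag has size at most 3, so the width is 3 − 1 = 2 and tw(G) ≤ 2. Conversely, {1, 7, 10} is a clique of size 3, and the vertices of any clique must share a bag in every tree decomposition; so some bag has ≥ 3 vertices and tw(G) ≥ 2. Hence tw(G) = 2 exactly.

Treewidth 2.
One such decomposition:
Bags: B1 = {4, 6, 10}  B2 = {4, 9, 10}  B3 = {3, 4, 10}  B4 = {4, 7, 10}  B5 = {2, 9, 10}  B6 = {1, 7, 10}  B7 = {4, 7, 8}  B8 = {4, 5, 9}
Tree: B1–B2, B2–B3, B1–B4, B2–B5, B4–B6, B4–B7, B2–B8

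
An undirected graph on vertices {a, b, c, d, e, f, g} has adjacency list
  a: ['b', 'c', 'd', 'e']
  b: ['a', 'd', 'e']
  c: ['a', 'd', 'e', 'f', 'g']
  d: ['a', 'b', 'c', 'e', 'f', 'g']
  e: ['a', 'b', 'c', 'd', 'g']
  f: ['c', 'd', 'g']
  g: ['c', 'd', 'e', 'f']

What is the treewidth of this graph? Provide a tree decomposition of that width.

Treewidth 3.
One such decomposition:
Bags: B1 = {c, d, e, g}  B2 = {c, d, f, g}  B3 = {a, c, d, e}  B4 = {a, b, d, e}
Tree: B1–B2, B1–B3, B3–B4

Every bag has size at most 4, so the width is 4 − 1 = 3 and tw(G) ≤ 3. Conversely, {c, d, e, g} is a clique of size 4, and the vertices of any clique must share a bag in every tree decomposition; so some bag has ≥ 4 vertices and tw(G) ≥ 3. Hence tw(G) = 3 exactly.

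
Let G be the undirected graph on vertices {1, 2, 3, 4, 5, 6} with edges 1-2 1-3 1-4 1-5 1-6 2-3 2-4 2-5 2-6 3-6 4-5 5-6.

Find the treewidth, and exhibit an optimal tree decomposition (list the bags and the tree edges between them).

Treewidth 3.
One optimal decomposition is:
Bags: B1 = {1, 2, 5, 6}  B2 = {1, 2, 4, 5}  B3 = {1, 2, 3, 6}
Tree: B1–B2, B1–B3

Each bag holds 4 vertices, so the decomposition has width 3, which upper-bounds the treewidth. For the lower bound, the 4 vertices {1, 2, 3, 6} are pairwise adjacent, and any tree decomposition puts a clique entirely inside one bag — forcing width ≥ 3. Combining the bounds, tw(G) = 3.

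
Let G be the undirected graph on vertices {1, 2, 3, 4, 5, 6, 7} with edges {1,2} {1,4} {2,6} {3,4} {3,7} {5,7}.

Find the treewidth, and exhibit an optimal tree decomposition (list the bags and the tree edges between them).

Treewidth 1.
Bags: B1 = {5, 7}  B2 = {3, 7}  B3 = {3, 4}  B4 = {1, 4}  B5 = {1, 2}  B6 = {2, 6}
Tree: B1–B2, B2–B3, B3–B4, B4–B5, B5–B6

The largest bag has 2 vertices, giving width 1; this decomposition certifies tw(G) ≤ 1. Since G has at least one edge (e.g. 5–7), it is not an edgeless graph, so tw(G) ≥ 1. Therefore the treewidth is 1.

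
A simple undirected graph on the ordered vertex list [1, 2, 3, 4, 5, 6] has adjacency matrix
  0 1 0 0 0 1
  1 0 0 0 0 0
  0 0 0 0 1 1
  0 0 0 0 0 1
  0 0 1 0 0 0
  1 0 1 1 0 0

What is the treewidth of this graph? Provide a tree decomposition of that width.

The largest bag has 2 vertices, giving width 1; this decomposition certifies tw(G) ≤ 1. G has an edge, so its treewidth is at least 1. The upper and lower bounds meet at 1, so that is the treewidth.

Treewidth 1.
Bags: B1 = {1, 6}  B2 = {3, 6}  B3 = {4, 6}  B4 = {1, 2}  B5 = {3, 5}
Tree: B1–B2, B2–B3, B1–B4, B2–B5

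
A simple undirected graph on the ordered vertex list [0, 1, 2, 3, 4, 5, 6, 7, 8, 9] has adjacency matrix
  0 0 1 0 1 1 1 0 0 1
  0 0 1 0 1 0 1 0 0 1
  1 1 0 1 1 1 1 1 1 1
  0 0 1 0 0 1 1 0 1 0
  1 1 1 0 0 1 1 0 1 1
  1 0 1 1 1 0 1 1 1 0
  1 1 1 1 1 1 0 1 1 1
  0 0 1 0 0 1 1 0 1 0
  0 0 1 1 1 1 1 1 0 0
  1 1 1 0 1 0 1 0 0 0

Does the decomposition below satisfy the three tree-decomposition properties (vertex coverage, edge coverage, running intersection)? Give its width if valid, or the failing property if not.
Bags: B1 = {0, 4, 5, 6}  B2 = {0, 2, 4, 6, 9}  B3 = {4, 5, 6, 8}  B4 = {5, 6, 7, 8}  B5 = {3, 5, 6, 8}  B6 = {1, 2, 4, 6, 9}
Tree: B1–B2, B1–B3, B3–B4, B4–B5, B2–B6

No — edge (2,5) lies in no bag.

A tree decomposition must satisfy three properties: every vertex lies in some bag; for every edge, both endpoints lie together in some bag; and for every vertex, the bags containing it form a connected subtree. Here edge (2,5) lies in no bag, so the decomposition is invalid.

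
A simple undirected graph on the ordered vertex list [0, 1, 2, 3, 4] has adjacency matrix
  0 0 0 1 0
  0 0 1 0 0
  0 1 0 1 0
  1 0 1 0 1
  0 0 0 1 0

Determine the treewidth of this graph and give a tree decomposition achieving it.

Every bag has size at most 2, so the width is 2 − 1 = 1 and tw(G) ≤ 1. G has an edge, so its treewidth is at least 1. Therefore the treewidth is 1.

Treewidth 1.
One such decomposition:
Bags: B1 = {2, 3}  B2 = {1, 2}  B3 = {0, 3}  B4 = {3, 4}
Tree: B1–B2, B1–B3, B3–B4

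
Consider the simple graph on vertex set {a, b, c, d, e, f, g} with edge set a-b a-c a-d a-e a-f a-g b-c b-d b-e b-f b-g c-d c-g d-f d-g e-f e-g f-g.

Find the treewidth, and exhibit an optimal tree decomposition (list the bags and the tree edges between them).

Treewidth 4.
One such decomposition:
Bags: B1 = {a, b, e, f, g}  B2 = {a, b, d, f, g}  B3 = {a, b, c, d, g}
Tree: B1–B2, B2–B3

The largest bag has 5 vertices, giving width 4; this decomposition certifies tw(G) ≤ 4. Conversely, {a, b, c, d, g} is a clique of size 5, and the vertices of any clique must share a bag in every tree decomposition; so some bag has ≥ 5 vertices and tw(G) ≥ 4. Therefore the treewidth is 4.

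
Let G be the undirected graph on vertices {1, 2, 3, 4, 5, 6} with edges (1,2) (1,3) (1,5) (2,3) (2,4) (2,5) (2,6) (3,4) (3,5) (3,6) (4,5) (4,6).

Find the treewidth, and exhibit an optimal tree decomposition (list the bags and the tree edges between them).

Treewidth 3.
One optimal decomposition is:
Bags: B1 = {2, 3, 4, 5}  B2 = {1, 2, 3, 5}  B3 = {2, 3, 4, 6}
Tree: B1–B2, B1–B3

Every bag has size at most 4, so the width is 4 − 1 = 3 and tw(G) ≤ 3. Conversely, {1, 2, 3, 5} is a clique of size 4, and the vertices of any clique must share a bag in every tree decomposition; so some bag has ≥ 4 vertices and tw(G) ≥ 3. The upper and lower bounds meet at 3, so that is the treewidth.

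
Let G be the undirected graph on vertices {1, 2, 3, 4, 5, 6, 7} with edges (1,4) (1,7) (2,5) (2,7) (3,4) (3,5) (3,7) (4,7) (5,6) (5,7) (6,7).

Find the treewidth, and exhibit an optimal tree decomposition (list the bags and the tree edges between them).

Treewidth 2.
One optimal decomposition is:
Bags: B1 = {3, 5, 7}  B2 = {5, 6, 7}  B3 = {3, 4, 7}  B4 = {2, 5, 7}  B5 = {1, 4, 7}
Tree: B1–B2, B1–B3, B1–B4, B3–B5

Every bag has size at most 3, so the width is 3 − 1 = 2 and tw(G) ≤ 2. For the lower bound, the 3 vertices {1, 4, 7} are pairwise adjacent, and any tree decomposition puts a clique entirely inside one bag — forcing width ≥ 2. Hence tw(G) = 2 exactly.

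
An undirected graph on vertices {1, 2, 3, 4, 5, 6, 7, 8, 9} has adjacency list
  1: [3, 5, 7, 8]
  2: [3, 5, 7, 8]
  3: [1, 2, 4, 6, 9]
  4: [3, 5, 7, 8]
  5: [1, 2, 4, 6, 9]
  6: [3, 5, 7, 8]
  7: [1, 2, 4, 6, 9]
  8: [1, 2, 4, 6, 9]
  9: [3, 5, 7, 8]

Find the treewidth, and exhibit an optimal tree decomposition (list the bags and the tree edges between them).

Treewidth 4.
One optimal decomposition is:
Bags: B1 = {1, 3, 5, 7, 8}  B2 = {3, 4, 5, 7, 8}  B3 = {3, 5, 6, 7, 8}  B4 = {2, 3, 5, 7, 8}  B5 = {3, 5, 7, 8, 9}
Tree: B1–B2, B2–B3, B3–B4, B4–B5

Each bag holds 5 vertices, so the decomposition has width 4, which upper-bounds the treewidth. For the lower bound: the 5 vertex sets {1,7}, {4,5}, {6,8}, {3}, {2} are disjoint, each induces a connected subgraph, and every pair is joined by at least one edge of G. Contracting each set to a single vertex therefore yields K_{5} as a minor, and since treewidth is minor-monotone, tw(G) ≥ tw(K_{5}) = 4. The upper and lower bounds meet at 4, so that is the treewidth.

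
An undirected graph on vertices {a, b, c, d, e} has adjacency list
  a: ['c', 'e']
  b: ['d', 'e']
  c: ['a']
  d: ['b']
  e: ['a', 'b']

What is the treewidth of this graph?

1

A width-1 tree decomposition is:
Bags: B1 = {a, e}  B2 = {b, e}  B3 = {a, c}  B4 = {b, d}
Tree: B1–B2, B1–B3, B2–B4
Every bag has size at most 2, so the width is 2 − 1 = 1 and tw(G) ≤ 1. Since G has at least one edge (e.g. a–e), it is not an edgeless graph, so tw(G) ≥ 1. Combining the bounds, tw(G) = 1.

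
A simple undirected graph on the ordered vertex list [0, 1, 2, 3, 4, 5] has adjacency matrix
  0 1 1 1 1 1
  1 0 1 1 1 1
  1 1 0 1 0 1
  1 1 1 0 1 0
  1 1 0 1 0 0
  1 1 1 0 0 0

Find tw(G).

A width-3 tree decomposition is:
Bags: B1 = {0, 1, 2, 3}  B2 = {0, 1, 3, 4}  B3 = {0, 1, 2, 5}
Tree: B1–B2, B1–B3
Every bag has size at most 4, so the width is 4 − 1 = 3 and tw(G) ≤ 3. Conversely, {0, 1, 2, 3} is a clique of size 4, and the vertices of any clique must share a bag in every tree decomposition; so some bag has ≥ 4 vertices and tw(G) ≥ 3. Hence tw(G) = 3 exactly.

3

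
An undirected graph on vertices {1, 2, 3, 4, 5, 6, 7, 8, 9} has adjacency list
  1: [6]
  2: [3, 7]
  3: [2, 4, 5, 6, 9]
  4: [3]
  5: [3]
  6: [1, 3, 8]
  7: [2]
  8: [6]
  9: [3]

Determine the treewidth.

1

A width-1 tree decomposition is:
Bags: B1 = {3, 6}  B2 = {2, 3}  B3 = {3, 9}  B4 = {6, 8}  B5 = {2, 7}  B6 = {1, 6}  B7 = {3, 5}  B8 = {3, 4}
Tree: B1–B2, B1–B3, B1–B4, B2–B5, B4–B6, B1–B7, B3–B8
The largest bag has 2 vertices, giving width 1; this decomposition certifies tw(G) ≤ 1. Any graph with an edge has treewidth ≥ 1, and G has the edge 3–6. Therefore the treewidth is 1.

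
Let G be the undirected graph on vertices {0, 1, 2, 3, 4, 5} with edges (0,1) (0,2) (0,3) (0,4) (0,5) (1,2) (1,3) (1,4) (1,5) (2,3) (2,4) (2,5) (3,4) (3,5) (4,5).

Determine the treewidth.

A width-5 tree decomposition is:
Bags: B1 = {0, 1, 2, 3, 4, 5}
Tree: (single bag)
With just one bag of size 6, the width is 6 − 1 = 5, so tw(G) ≤ 5. On the other hand G contains the 6-clique {0, 1, 2, 3, 4, 5}. A clique must lie in a single bag of any decomposition, so no decomposition can have width below 5. Therefore the treewidth is 5.

5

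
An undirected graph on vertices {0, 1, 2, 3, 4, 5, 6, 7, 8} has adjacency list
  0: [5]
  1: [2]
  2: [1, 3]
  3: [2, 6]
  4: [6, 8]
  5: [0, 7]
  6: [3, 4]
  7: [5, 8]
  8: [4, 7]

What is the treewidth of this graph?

A width-1 tree decomposition is:
Bags: B1 = {1, 2}  B2 = {2, 3}  B3 = {3, 6}  B4 = {4, 6}  B5 = {4, 8}  B6 = {7, 8}  B7 = {5, 7}  B8 = {0, 5}
Tree: B1–B2, B2–B3, B3–B4, B4–B5, B5–B6, B6–B7, B7–B8
Each bag holds 2 vertices, so the decomposition has width 1, which upper-bounds the treewidth. G has an edge, so its treewidth is at least 1. Hence tw(G) = 1 exactly.

1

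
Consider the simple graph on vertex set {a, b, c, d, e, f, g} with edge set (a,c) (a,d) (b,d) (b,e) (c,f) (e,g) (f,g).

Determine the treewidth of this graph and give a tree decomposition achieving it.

Each bag holds 3 vertices, so the decomposition has width 2, which upper-bounds the treewidth. The edges f–c–a–d–b–e–g–f form a cycle, so G is not a tree and its treewidth is at least 2. Combining the bounds, tw(G) = 2.

Treewidth 2.
One such decomposition:
Bags: B1 = {a, c, f}  B2 = {a, d, f}  B3 = {b, d, f}  B4 = {b, e, f}  B5 = {e, f, g}
Tree: B1–B2, B2–B3, B3–B4, B4–B5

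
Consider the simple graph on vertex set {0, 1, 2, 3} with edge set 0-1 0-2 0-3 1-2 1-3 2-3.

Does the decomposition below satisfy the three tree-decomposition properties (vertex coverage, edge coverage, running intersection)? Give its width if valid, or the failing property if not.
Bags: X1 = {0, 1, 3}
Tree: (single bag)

A tree decomposition must satisfy three properties: every vertex lies in some bag; for every edge, both endpoints lie together in some bag; and for every vertex, the bags containing it form a connected subtree. Here vertex 2 appears in no bag, so the decomposition is invalid.

No — vertex 2 appears in no bag.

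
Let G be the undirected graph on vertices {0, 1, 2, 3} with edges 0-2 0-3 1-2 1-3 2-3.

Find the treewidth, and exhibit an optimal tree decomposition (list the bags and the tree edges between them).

Treewidth 2.
One such decomposition:
Bags: B1 = {0, 2, 3}  B2 = {1, 2, 3}
Tree: B1–B2

The largest bag has 3 vertices, giving width 2; this decomposition certifies tw(G) ≤ 2. Conversely, {0, 2, 3} is a clique of size 3, and the vertices of any clique must share a bag in every tree decomposition; so some bag has ≥ 3 vertices and tw(G) ≥ 2. Combining the bounds, tw(G) = 2.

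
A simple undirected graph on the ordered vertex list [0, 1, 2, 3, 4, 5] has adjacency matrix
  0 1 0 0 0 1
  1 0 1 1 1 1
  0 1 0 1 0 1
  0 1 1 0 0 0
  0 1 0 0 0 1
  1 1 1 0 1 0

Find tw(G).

A width-2 tree decomposition is:
Bags: B1 = {1, 2, 5}  B2 = {1, 4, 5}  B3 = {0, 1, 5}  B4 = {1, 2, 3}
Tree: B1–B2, B1–B3, B1–B4
The largest bag has 3 vertices, giving width 2; this decomposition certifies tw(G) ≤ 2. On the other hand G contains the 3-clique {1, 2, 3}. A clique must lie in a single bag of any decomposition, so no decomposition can have width below 2. Hence tw(G) = 2 exactly.

2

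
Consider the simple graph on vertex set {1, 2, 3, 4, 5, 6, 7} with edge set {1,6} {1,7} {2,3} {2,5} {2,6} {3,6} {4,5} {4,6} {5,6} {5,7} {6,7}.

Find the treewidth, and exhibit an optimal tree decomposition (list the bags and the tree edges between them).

Treewidth 2.
One such decomposition:
Bags: B1 = {2, 3, 6}  B2 = {2, 5, 6}  B3 = {5, 6, 7}  B4 = {1, 6, 7}  B5 = {4, 5, 6}
Tree: B1–B2, B2–B3, B3–B4, B2–B5

The largest bag has 3 vertices, giving width 2; this decomposition certifies tw(G) ≤ 2. Conversely, {1, 6, 7} is a clique of size 3, and the vertices of any clique must share a bag in every tree decomposition; so some bag has ≥ 3 vertices and tw(G) ≥ 2. Hence tw(G) = 2 exactly.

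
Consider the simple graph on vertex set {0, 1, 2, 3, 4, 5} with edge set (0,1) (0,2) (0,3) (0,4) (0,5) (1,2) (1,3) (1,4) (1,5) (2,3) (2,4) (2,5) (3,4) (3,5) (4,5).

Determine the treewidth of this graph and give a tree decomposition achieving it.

With just one bag of size 6, the width is 6 − 1 = 5, so tw(G) ≤ 5. On the other hand G contains the 6-clique {0, 1, 2, 3, 4, 5}. A clique must lie in a single bag of any decomposition, so no decomposition can have width below 5. Combining the bounds, tw(G) = 5.

Treewidth 5.
Bags: B1 = {0, 1, 2, 3, 4, 5}
Tree: (single bag)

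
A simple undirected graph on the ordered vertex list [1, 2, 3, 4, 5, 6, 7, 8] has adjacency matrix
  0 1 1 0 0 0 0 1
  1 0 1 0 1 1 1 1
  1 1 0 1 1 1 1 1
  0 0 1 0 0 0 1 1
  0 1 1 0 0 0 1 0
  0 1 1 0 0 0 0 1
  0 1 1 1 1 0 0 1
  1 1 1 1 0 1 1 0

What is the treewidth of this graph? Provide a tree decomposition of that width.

Each bag holds 4 vertices, so the decomposition has width 3, which upper-bounds the treewidth. On the other hand G contains the 4-clique {1, 2, 3, 8}. A clique must lie in a single bag of any decomposition, so no decomposition can have width below 3. The upper and lower bounds meet at 3, so that is the treewidth.

Treewidth 3.
One such decomposition:
Bags: B1 = {2, 3, 5, 7}  B2 = {2, 3, 7, 8}  B3 = {3, 4, 7, 8}  B4 = {1, 2, 3, 8}  B5 = {2, 3, 6, 8}
Tree: B1–B2, B2–B3, B2–B4, B4–B5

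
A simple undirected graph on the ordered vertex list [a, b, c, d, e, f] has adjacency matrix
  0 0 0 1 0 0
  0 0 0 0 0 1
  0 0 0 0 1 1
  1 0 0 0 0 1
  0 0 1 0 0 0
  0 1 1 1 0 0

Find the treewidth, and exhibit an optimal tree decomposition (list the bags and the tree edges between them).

Treewidth 1.
Bags: B1 = {d, f}  B2 = {a, d}  B3 = {b, f}  B4 = {c, f}  B5 = {c, e}
Tree: B1–B2, B1–B3, B3–B4, B4–B5

Every bag has size at most 2, so the width is 2 − 1 = 1 and tw(G) ≤ 1. G has an edge, so its treewidth is at least 1. Combining the bounds, tw(G) = 1.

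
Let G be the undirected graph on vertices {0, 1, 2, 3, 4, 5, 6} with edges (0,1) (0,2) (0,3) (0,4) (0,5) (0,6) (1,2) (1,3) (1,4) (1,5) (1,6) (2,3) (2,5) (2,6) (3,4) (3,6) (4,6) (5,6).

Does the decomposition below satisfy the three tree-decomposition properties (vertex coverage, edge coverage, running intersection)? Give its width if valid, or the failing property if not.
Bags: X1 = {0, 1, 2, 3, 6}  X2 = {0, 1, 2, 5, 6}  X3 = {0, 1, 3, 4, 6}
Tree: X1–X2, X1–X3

Checking the three conditions: (i) the bags cover all of {0, 1, 2, 3, 4, 5, 6}; (ii) for each edge, some bag contains both endpoints; (iii) the bags containing any fixed vertex form a subtree. All hold, so the decomposition is valid with width 5 − 1 = 4.

Yes; width 4.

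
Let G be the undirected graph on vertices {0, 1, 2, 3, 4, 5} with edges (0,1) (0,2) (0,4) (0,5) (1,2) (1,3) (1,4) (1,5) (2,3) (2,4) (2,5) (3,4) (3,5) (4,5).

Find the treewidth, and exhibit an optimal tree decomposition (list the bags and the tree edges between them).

The largest bag has 5 vertices, giving width 4; this decomposition certifies tw(G) ≤ 4. Conversely, {0, 1, 2, 4, 5} is a clique of size 5, and the vertices of any clique must share a bag in every tree decomposition; so some bag has ≥ 5 vertices and tw(G) ≥ 4. Therefore the treewidth is 4.

Treewidth 4.
One optimal decomposition is:
Bags: B1 = {1, 2, 3, 4, 5}  B2 = {0, 1, 2, 4, 5}
Tree: B1–B2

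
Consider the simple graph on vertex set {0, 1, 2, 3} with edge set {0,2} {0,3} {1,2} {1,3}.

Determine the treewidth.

A width-2 tree decomposition is:
Bags: B1 = {0, 1, 2}  B2 = {0, 1, 3}
Tree: B1–B2
Each bag holds 3 vertices, so the decomposition has width 2, which upper-bounds the treewidth. Since 0–2–1–3–0 is a cycle in G, G is not acyclic. Forests are exactly the graphs of treewidth ≤ 1, so tw(G) ≥ 2. Hence tw(G) = 2 exactly.

2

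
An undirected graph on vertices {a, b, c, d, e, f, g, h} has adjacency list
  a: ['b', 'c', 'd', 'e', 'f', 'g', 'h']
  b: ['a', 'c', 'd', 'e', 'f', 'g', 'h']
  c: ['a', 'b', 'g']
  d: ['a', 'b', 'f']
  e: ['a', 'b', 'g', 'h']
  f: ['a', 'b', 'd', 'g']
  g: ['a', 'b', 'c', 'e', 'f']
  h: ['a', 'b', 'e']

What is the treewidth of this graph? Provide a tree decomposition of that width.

The largest bag has 4 vertices, giving width 3; this decomposition certifies tw(G) ≤ 3. Conversely, {a, b, d, f} is a clique of size 4, and the vertices of any clique must share a bag in every tree decomposition; so some bag has ≥ 4 vertices and tw(G) ≥ 3. Therefore the treewidth is 3.

Treewidth 3.
Bags: B1 = {a, b, e, g}  B2 = {a, b, f, g}  B3 = {a, b, c, g}  B4 = {a, b, e, h}  B5 = {a, b, d, f}
Tree: B1–B2, B2–B3, B1–B4, B2–B5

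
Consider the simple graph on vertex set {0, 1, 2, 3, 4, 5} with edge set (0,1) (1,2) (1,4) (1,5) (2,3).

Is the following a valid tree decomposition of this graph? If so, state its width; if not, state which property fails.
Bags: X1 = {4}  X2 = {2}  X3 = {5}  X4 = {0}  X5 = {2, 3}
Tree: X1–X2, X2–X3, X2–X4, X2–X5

A tree decomposition must satisfy three properties: every vertex lies in some bag; for every edge, both endpoints lie together in some bag; and for every vertex, the bags containing it form a connected subtree. Here vertex 1 appears in no bag, so the decomposition is invalid.

No — vertex 1 appears in no bag.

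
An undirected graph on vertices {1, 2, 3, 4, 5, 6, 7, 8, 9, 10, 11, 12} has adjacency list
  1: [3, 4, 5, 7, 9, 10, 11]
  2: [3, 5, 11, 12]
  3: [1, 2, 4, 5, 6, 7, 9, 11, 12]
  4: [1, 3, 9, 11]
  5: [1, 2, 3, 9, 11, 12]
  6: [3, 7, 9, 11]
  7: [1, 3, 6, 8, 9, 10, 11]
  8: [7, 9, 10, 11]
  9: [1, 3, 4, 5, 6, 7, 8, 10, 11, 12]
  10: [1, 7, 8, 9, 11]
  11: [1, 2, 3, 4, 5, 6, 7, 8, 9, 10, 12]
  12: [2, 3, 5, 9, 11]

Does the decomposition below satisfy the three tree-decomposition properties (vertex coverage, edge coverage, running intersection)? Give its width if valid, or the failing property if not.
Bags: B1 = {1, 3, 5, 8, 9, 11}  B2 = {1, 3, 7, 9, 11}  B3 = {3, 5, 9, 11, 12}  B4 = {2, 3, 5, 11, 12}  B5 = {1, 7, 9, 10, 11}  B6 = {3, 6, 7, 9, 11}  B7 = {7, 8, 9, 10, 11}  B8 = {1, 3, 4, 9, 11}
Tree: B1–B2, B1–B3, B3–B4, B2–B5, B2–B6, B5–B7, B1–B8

No — bags containing vertex 8 are not connected in the tree.

A tree decomposition must satisfy three properties: every vertex lies in some bag; for every edge, both endpoints lie together in some bag; and for every vertex, the bags containing it form a connected subtree. Here bags containing vertex 8 are not connected in the tree, so the decomposition is invalid.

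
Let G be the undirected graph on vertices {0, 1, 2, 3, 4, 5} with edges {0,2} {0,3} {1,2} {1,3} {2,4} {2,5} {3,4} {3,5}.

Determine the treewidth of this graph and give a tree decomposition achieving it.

The largest bag has 3 vertices, giving width 2; this decomposition certifies tw(G) ≤ 2. Since 2–0–3–1–2 is a cycle in G, G is not acyclic. Forests are exactly the graphs of treewidth ≤ 1, so tw(G) ≥ 2. The upper and lower bounds meet at 2, so that is the treewidth.

Treewidth 2.
One such decomposition:
Bags: B1 = {0, 2, 3}  B2 = {1, 2, 3}  B3 = {2, 3, 5}  B4 = {2, 3, 4}
Tree: B1–B2, B2–B3, B3–B4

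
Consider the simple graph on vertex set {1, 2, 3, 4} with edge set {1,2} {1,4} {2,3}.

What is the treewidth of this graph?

1

A width-1 tree decomposition is:
Bags: B1 = {2, 3}  B2 = {1, 2}  B3 = {1, 4}
Tree: B1–B2, B2–B3
Each bag holds 2 vertices, so the decomposition has width 1, which upper-bounds the treewidth. G has an edge, so its treewidth is at least 1. Therefore the treewidth is 1.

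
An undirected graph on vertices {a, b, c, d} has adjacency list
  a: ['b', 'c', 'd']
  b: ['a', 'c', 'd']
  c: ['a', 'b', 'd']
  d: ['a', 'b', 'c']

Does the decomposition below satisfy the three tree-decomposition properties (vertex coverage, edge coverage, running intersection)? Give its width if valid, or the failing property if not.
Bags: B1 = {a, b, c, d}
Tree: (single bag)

Every vertex of G appears in some bag (union = {a, b, c, d}); every edge is covered by a bag; and for each vertex v the set of bags containing v is connected in the bag tree. The decomposition is therefore valid. The largest bag has 4 vertices, so the width is 3.

Yes; width 3.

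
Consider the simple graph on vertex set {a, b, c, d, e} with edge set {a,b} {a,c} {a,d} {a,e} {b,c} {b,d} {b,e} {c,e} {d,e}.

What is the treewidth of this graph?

3

A width-3 tree decomposition is:
Bags: B1 = {a, b, c, e}  B2 = {a, b, d, e}
Tree: B1–B2
Each bag holds 4 vertices, so the decomposition has width 3, which upper-bounds the treewidth. Conversely, {a, b, d, e} is a clique of size 4, and the vertices of any clique must share a bag in every tree decomposition; so some bag has ≥ 4 vertices and tw(G) ≥ 3. The upper and lower bounds meet at 3, so that is the treewidth.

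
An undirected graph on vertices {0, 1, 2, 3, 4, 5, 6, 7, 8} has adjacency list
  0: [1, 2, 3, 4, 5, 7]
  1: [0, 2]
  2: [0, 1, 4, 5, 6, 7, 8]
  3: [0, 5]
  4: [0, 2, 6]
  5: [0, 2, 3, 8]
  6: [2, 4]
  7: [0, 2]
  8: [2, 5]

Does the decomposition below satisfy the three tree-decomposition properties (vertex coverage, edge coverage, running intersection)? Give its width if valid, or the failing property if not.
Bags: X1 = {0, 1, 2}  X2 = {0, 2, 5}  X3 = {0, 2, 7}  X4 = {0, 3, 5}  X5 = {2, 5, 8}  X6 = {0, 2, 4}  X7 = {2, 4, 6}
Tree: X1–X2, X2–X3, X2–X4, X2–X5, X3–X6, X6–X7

Yes; width 2.

Checking the three conditions: (i) the bags cover all of {0, 1, 2, 3, 4, 5, 6, 7, 8}; (ii) for each edge, some bag contains both endpoints; (iii) the bags containing any fixed vertex form a subtree. All hold, so the decomposition is valid with width 3 − 1 = 2.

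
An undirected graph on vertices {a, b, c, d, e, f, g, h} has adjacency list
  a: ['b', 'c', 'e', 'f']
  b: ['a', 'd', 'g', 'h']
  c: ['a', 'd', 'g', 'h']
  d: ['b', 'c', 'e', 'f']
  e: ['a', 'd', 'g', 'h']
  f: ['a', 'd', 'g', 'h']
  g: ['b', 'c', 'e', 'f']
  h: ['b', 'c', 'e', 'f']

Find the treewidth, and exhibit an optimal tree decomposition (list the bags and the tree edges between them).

The largest bag has 5 vertices, giving width 4; this decomposition certifies tw(G) ≤ 4. For the lower bound: the 5 vertex sets {b,g}, {c,d}, {f,h}, {a}, {e} are disjoint, each induces a connected subgraph, and every pair is joined by at least one edge of G. Contracting each set to a single vertex therefore yields K_{5} as a minor, and since treewidth is minor-monotone, tw(G) ≥ tw(K_{5}) = 4. Therefore the treewidth is 4.

Treewidth 4.
One optimal decomposition is:
Bags: B1 = {a, b, d, g, h}  B2 = {a, c, d, g, h}  B3 = {a, d, f, g, h}  B4 = {a, d, e, g, h}
Tree: B1–B2, B2–B3, B3–B4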